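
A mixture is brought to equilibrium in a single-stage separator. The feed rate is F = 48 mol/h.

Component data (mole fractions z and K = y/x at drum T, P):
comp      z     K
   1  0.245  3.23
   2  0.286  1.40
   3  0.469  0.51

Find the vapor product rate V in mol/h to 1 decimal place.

Newton–Raphson from β = 0.5:
  β = 0.500: g = 0.0493, g' = -0.502 → β = 0.598
  β = 0.598: g = 0.0013, g' = -0.479 → β = 0.601
Converged at β = 0.601.
Then V = β·F = 0.6009·48 = 28.8 mol/h and L = F − V = 19.2 mol/h.

V = 28.8 mol/h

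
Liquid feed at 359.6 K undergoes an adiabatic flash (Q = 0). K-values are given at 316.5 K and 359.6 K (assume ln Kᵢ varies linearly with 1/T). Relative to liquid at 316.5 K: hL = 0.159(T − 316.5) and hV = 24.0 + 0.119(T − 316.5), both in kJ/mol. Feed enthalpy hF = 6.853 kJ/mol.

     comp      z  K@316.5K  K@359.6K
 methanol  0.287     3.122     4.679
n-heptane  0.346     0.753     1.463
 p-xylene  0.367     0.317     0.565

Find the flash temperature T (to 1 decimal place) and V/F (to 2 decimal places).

Adiabatic flash: solve Rachford–Rice at each trial T, then check hF = ψ·hV(T) + (1−ψ)·hL(T).
  T = 316.5 K: K = (3.122, 0.753, 0.317), RR gives ψ = 0.256, H_out = 6.133 kJ/mol
  T = 359.6 K: K = (4.679, 1.463, 0.565), RR gives ψ = 1.000, H_out = 29.129 kJ/mol
  T = 338.1 K: K = (3.873, 1.073, 0.431), RR gives ψ = 0.617, H_out = 17.711 kJ/mol
  T = 327.3 K: K = (3.490, 0.904, 0.372), RR gives ψ = 0.422, H_out = 11.665 kJ/mol
  T = 321.9 K: K = (3.304, 0.826, 0.344), RR gives ψ = 0.336, H_out = 8.847 kJ/mol
  T = 319.2 K: K = (3.212, 0.789, 0.330), RR gives ψ = 0.295, H_out = 7.479 kJ/mol
  T = 317.9 K: K = (3.169, 0.772, 0.324), RR gives ψ = 0.276, H_out = 6.829 kJ/mol
Linear interpolation between T = 317.9 (H_out = 6.829) and T = 319.2 (H_out = 7.479) on hF = 6.853 gives T ≈ 317.9 K, at which ψ = 0.28.

T = 317.9 K, V/F = 0.28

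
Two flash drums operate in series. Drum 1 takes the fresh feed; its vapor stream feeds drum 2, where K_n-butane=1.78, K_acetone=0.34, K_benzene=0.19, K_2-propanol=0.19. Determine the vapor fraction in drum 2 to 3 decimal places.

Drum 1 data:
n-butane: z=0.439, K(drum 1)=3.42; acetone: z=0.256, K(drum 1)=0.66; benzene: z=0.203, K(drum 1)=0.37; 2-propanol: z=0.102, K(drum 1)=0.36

V/F (drum 2) = 0.315

Drum 1:
Newton–Raphson from ψ₁ = 0.5:
  ψ₁ = 0.500: g = 0.0931, g' = -0.831 → ψ₁ = 0.612
  ψ₁ = 0.612: g = 0.0028, g' = -0.791 → ψ₁ = 0.616
Converged at ψ₁ = 0.616.
Drum-1 compositions:
  n-butane: x = 0.176, y = 0.603
  acetone: x = 0.324, y = 0.214
  benzene: x = 0.332, y = 0.123
  2-propanol: x = 0.168, y = 0.061
Drum-2 feed = drum-1 vapor: z₂ = (0.6030, 0.2137, 0.1227, 0.0606).
Drum 2:
Material balance + equilibrium reduce to Σ zᵢ(Kᵢ−1)/(1+ψ₂(Kᵢ−1)) = 0.
g(0) = ΣzᵢKᵢ − 1 = 0.181 and g(1) = 1 − Σzᵢ/Kᵢ = -0.932, so a root lies in (0, 1).
Newton–Raphson from ψ₂ = 0.5:
  ψ₂ = 0.500: g = -0.1216, g' = -0.737 → ψ₂ = 0.335
  ψ₂ = 0.335: g = -0.0119, g' = -0.611 → ψ₂ = 0.316
  ψ₂ = 0.316: g = -0.0001, g' = -0.602 → ψ₂ = 0.315
Converged at ψ₂ = 0.315.
  n-butane: x = 0.484, y = 0.861
  acetone: x = 0.270, y = 0.092
  benzene: x = 0.165, y = 0.031
  2-propanol: x = 0.081, y = 0.015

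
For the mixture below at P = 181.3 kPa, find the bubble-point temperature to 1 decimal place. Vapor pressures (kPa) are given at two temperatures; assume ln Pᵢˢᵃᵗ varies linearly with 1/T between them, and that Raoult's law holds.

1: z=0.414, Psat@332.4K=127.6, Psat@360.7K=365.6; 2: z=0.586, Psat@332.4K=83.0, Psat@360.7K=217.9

T = 348.1 K

Bubble-point temperature: ΣzᵢPᵢˢᵃᵗ(T) = P. Interpolate ln Pᵢˢᵃᵗ = aᵢ + bᵢ/T.
  T = 332.4 K: ΣzᵢPᵢˢᵃᵗ = 101.46 kPa
  T = 360.7 K: ΣzᵢPᵢˢᵃᵗ = 279.05 kPa
  T = 346.5 K: ΣzᵢPᵢˢᵃᵗ = 171.43 kPa
  T = 353.6 K: ΣzᵢPᵢˢᵃᵗ = 219.78 kPa
  T = 350.1 K: ΣzᵢPᵢˢᵃᵗ = 194.69 kPa
  T = 348.3 K: ΣzᵢPᵢˢᵃᵗ = 182.75 kPa
Interpolating between 346.5 K and 348.3 K gives T ≈ 348.1 K.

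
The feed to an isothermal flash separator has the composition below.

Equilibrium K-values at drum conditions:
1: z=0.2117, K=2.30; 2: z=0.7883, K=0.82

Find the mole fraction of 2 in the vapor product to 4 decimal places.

y_2 = 0.7203

Let β = V/F and solve Σ zᵢ(Kᵢ−1)/(1+β(Kᵢ−1)) = 0.
Feasibility: ΣzᵢKᵢ = 1.1333, Σzᵢ/Kᵢ = 1.0534 — both > 1, two phases present.
Newton iteration, β⁰ = 0.58:
  β = 0.5800: g = -0.00153, g' = -0.1481 → β = 0.5697
Converged at β = 0.5697.
Compositions from xᵢ = zᵢ/(1+β(Kᵢ−1)), yᵢ = Kᵢxᵢ:
  1: x = 0.1216, y = 0.2797
  2: x = 0.8784, y = 0.7203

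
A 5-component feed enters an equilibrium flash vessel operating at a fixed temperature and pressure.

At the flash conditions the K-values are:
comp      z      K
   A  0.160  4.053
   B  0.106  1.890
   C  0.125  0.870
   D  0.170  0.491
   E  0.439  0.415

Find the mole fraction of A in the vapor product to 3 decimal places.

Material balance + equilibrium reduce to Σ zᵢ(Kᵢ−1)/(1+ψ(Kᵢ−1)) = 0.
Feasibility: ΣzᵢKᵢ = 1.223, Σzᵢ/Kᵢ = 1.643 — both > 1, two phases present.
Newton iteration, ψ⁰ = 0.7:
  ψ = 0.700: g = -0.3734, g' = -0.723 → ψ = 0.184
  ψ = 0.184: g = -0.0058, g' = -0.919 → ψ = 0.177
Converged at ψ = 0.177.
Compositions from xᵢ = zᵢ/(1+ψ(Kᵢ−1)), yᵢ = Kᵢxᵢ:
  A: x = 0.104, y = 0.421
  B: x = 0.092, y = 0.173
  C: x = 0.128, y = 0.111
  D: x = 0.187, y = 0.092
  E: x = 0.490, y = 0.203

y_A = 0.421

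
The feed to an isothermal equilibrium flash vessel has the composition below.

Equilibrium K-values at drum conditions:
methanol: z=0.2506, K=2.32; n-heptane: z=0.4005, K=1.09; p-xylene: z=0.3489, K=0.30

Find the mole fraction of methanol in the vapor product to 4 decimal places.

y_methanol = 0.4478

Rachford–Rice: g(ψ) = Σ zᵢ(Kᵢ−1)/(1+ψ(Kᵢ−1)) = 0.
Feasibility: ΣzᵢKᵢ = 1.1226, Σzᵢ/Kᵢ = 1.6384 — both > 1, two phases present.
Iterate (Newton) starting at ψ = 0.5:
  ψ = 0.5000: g = -0.14197, g' = -0.5661 → ψ = 0.2492
  ψ = 0.2492: g = -0.01167, g' = -0.5012 → ψ = 0.2259
  ψ = 0.2259: g = 0.00002, g' = -0.5034 → ψ = 0.2260
Converged at ψ = 0.2260.
Compositions from xᵢ = zᵢ/(1+ψ(Kᵢ−1)), yᵢ = Kᵢxᵢ:
  methanol: x = 0.1930, y = 0.4478
  n-heptane: x = 0.3925, y = 0.4278
  p-xylene: x = 0.4145, y = 0.1243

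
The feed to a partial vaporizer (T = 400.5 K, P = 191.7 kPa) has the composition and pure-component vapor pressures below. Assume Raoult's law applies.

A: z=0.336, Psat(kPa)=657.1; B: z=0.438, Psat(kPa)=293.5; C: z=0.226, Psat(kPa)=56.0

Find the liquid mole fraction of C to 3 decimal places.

Raoult's law: Kᵢ = Pᵢˢᵃᵗ/P = Pᵢˢᵃᵗ/191.7.
  K_A = 657.1/191.7 = 3.42775, K_B = 293.5/191.7 = 1.53104, K_C = 56.0/191.7 = 0.29212
Let ψ = V/F and solve Σ zᵢ(Kᵢ−1)/(1+ψ(Kᵢ−1)) = 0.
Feasibility: ΣzᵢKᵢ = 1.888, Σzᵢ/Kᵢ = 1.158 — both > 1, two phases present.
Iterate (Newton) starting at ψ = 0.57:
  ψ = 0.570: g = 0.2525, g' = -0.740 → ψ = 0.911
  ψ = 0.911: g = -0.0403, g' = -1.148 → ψ = 0.876
  ψ = 0.876: g = -0.0019, g' = -1.046 → ψ = 0.875
Converged at ψ = 0.875.
Compositions from xᵢ = zᵢ/(1+ψ(Kᵢ−1)), yᵢ = Kᵢxᵢ:
  A: x = 0.108, y = 0.369
  B: x = 0.299, y = 0.458
  C: x = 0.593, y = 0.173

x_C = 0.593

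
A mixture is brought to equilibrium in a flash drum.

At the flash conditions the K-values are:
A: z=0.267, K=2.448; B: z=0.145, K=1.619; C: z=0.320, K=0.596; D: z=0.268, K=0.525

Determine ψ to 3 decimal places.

Let ψ = V/F and solve Σ zᵢ(Kᵢ−1)/(1+ψ(Kᵢ−1)) = 0.
Check two-phase: ΣzᵢKᵢ = 1.220 > 1 and Σzᵢ/Kᵢ = 1.246 > 1, so g(0) = 0.220 > 0 and g(1) = -0.246 < 0.
Iterate (Newton) starting at ψ = 0.5:
  ψ = 0.500: g = -0.0362, g' = -0.407 → ψ = 0.411
  ψ = 0.411: g = 0.0007, g' = -0.424 → ψ = 0.413
Converged at ψ = 0.413.

ψ = 0.413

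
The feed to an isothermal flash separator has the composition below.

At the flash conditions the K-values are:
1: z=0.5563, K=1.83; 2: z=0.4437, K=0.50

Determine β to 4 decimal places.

Rachford–Rice: g(β) = Σ zᵢ(Kᵢ−1)/(1+β(Kᵢ−1)) = 0.
Feasibility: ΣzᵢKᵢ = 1.2399, Σzᵢ/Kᵢ = 1.1914 — both > 1, two phases present.
Binary case is linear: z₁(K₁−1)(1+β(K₂−1)) + z₂(K₂−1)(1+β(K₁−1)) = 0
⇒ β = [z₁(K₁−1)+z₂(K₂−1)] / [−(K₁−1)(K₂−1)] = 0.23988/0.41500 = 0.5780

β = 0.5780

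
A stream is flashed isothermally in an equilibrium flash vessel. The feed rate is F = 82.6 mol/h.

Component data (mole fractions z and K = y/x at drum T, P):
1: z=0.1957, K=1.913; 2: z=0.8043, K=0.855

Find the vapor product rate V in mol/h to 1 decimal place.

V = 38.7 mol/h

Let ψ = V/F and solve Σ zᵢ(Kᵢ−1)/(1+ψ(Kᵢ−1)) = 0.
Feasibility: ΣzᵢKᵢ = 1.0621, Σzᵢ/Kᵢ = 1.0430 — both > 1, two phases present.
Binary case is linear: z₁(K₁−1)(1+ψ(K₂−1)) + z₂(K₂−1)(1+ψ(K₁−1)) = 0
⇒ ψ = [z₁(K₁−1)+z₂(K₂−1)] / [−(K₁−1)(K₂−1)] = 0.06205/0.13239 = 0.4687
Then V = ψ·F = 0.4687·82.6 = 38.7 mol/h and L = F − V = 43.9 mol/h.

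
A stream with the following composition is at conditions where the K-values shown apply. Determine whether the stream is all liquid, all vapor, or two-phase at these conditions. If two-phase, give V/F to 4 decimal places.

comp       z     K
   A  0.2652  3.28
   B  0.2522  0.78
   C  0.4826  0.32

two-phase, V/F = 0.1770

ΣzᵢKᵢ = 1.2210; Σzᵢ/Kᵢ = 1.9123.
Both exceed 1, so a two-phase solution exists.
Rachford–Rice: g(ψ) = Σ zᵢ(Kᵢ−1)/(1+ψ(Kᵢ−1)) = 0.
Newton–Raphson from ψ = 0.51:
  ψ = 0.5100: g = -0.28533, g' = -0.8332 → ψ = 0.1676
  ψ = 0.1676: g = 0.00953, g' = -1.0192 → ψ = 0.1769
  ψ = 0.1769: g = 0.00008, g' = -1.0016 → ψ = 0.1770
Converged at ψ = 0.1770.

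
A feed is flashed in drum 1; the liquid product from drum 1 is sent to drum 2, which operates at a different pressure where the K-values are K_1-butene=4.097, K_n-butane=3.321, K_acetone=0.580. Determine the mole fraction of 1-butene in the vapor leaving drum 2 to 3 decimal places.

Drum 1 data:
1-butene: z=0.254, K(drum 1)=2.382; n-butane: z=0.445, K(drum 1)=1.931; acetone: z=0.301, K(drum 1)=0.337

Drum 1:
Let ψ₁ = V/F and solve Σ zᵢ(Kᵢ−1)/(1+ψ₁(Kᵢ−1)) = 0.
Check two-phase: ΣzᵢKᵢ = 1.566 > 1 and Σzᵢ/Kᵢ = 1.230 > 1, so g(0) = 0.566 > 0 and g(1) = -0.230 < 0.
Newton–Raphson from ψ₁ = 0.5:
  ψ₁ = 0.500: g = 0.1918, g' = -0.645 → ψ₁ = 0.797
  ψ₁ = 0.797: g = -0.0184, g' = -0.832 → ψ₁ = 0.775
Converged at ψ₁ = 0.775.
Drum-1 compositions:
  1-butene: x = 0.123, y = 0.292
  n-butane: x = 0.259, y = 0.499
  acetone: x = 0.619, y = 0.209
Drum-2 feed = drum-1 liquid: z₂ = (0.1227, 0.2585, 0.6188).
Drum 2:
Newton–Raphson from ψ₂ = 0.5:
  ψ₂ = 0.500: g = 0.0979, g' = -0.654 → ψ₂ = 0.650
  ψ₂ = 0.650: g = 0.0081, g' = -0.558 → ψ₂ = 0.664
Converged at ψ₂ = 0.664.
  1-butene: x = 0.040, y = 0.164
  n-butane: x = 0.102, y = 0.338
  acetone: x = 0.858, y = 0.498

y_1-butene (drum 2) = 0.164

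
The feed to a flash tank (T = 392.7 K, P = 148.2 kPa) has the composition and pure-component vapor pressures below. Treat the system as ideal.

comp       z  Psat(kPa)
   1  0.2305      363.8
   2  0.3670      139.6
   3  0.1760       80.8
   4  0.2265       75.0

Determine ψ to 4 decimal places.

Raoult's law: Kᵢ = Pᵢˢᵃᵗ/P = Pᵢˢᵃᵗ/148.2.
  K_1 = 363.8/148.2 = 2.454791, K_2 = 139.6/148.2 = 0.941970, K_3 = 80.8/148.2 = 0.545209, K_4 = 75.0/148.2 = 0.506073
Rachford–Rice: g(ψ) = Σ zᵢ(Kᵢ−1)/(1+ψ(Kᵢ−1)) = 0.
Check two-phase: ΣzᵢKᵢ = 1.1221 > 1 and Σzᵢ/Kᵢ = 1.2539 > 1, so g(0) = 0.1221 > 0 and g(1) = -0.2539 < 0.
Newton–Raphson from ψ = 0.5:
  ψ = 0.5000: g = -0.07998, g' = -0.3232 → ψ = 0.2526
  ψ = 0.2526: g = 0.00536, g' = -0.3808 → ψ = 0.2666
  ψ = 0.2666: g = 0.00004, g' = -0.3750 → ψ = 0.2668
Converged at ψ = 0.2668.

ψ = 0.2668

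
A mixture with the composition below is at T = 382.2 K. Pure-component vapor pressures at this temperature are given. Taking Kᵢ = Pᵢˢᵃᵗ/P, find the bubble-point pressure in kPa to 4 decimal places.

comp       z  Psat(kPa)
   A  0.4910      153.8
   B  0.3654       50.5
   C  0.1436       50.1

At the bubble point ψ → 0, so ΣzᵢKᵢ = 1 with Kᵢ = Pᵢˢᵃᵗ/P ⇒ P = ΣzᵢPᵢˢᵃᵗ.
P = 0.4910·153.8 + 0.3654·50.5 + 0.1436·50.1 = 101.1629 kPa

Pbub = 101.1629 kPa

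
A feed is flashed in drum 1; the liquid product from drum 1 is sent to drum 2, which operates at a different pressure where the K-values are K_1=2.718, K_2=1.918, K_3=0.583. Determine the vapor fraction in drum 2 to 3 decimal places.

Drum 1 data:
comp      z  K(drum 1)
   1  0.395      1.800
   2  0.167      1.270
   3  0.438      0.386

V/F (drum 2) = 0.822

Drum 1:
Rachford–Rice: g(ψ₁) = Σ zᵢ(Kᵢ−1)/(1+ψ₁(Kᵢ−1)) = 0.
g(0) = ΣzᵢKᵢ − 1 = 0.092 and g(1) = 1 − Σzᵢ/Kᵢ = -0.486, so a root lies in (0, 1).
Iterate (Newton) starting at ψ₁ = 0.5:
  ψ₁ = 0.500: g = -0.1226, g' = -0.482 → ψ₁ = 0.246
  ψ₁ = 0.246: g = -0.0103, g' = -0.416 → ψ₁ = 0.221
Converged at ψ₁ = 0.221.
Drum-1 compositions:
  1: x = 0.336, y = 0.604
  2: x = 0.158, y = 0.200
  3: x = 0.507, y = 0.196
Drum-2 feed = drum-1 liquid: z₂ = (0.3357, 0.1576, 0.5067).
Drum 2:
Rachford–Rice: g(ψ₂) = Σ zᵢ(Kᵢ−1)/(1+ψ₂(Kᵢ−1)) = 0.
Feasibility: ΣzᵢKᵢ = 1.510, Σzᵢ/Kᵢ = 1.075 — both > 1, two phases present.
Newton–Raphson from ψ₂ = 0.5:
  ψ₂ = 0.500: g = 0.1424, g' = -0.490 → ψ₂ = 0.791
  ψ₂ = 0.791: g = 0.0131, g' = -0.419 → ψ₂ = 0.822
Converged at ψ₂ = 0.822.
  1: x = 0.139, y = 0.378
  2: x = 0.090, y = 0.172
  3: x = 0.771, y = 0.450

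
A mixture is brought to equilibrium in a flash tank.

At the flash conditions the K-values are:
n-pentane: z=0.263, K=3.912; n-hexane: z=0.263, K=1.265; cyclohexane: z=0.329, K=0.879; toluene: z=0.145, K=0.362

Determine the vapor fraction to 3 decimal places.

Rachford–Rice: g(ψ) = Σ zᵢ(Kᵢ−1)/(1+ψ(Kᵢ−1)) = 0.
Feasibility: ΣzᵢKᵢ = 1.703, Σzᵢ/Kᵢ = 1.050 — both > 1, two phases present.
Newton–Raphson from ψ = 0.64:
  ψ = 0.640: g = 0.1275, g' = -0.460 → ψ = 0.917
  ψ = 0.917: g = -0.0032, g' = -0.527 → ψ = 0.911
Converged at ψ = 0.911.

ψ = 0.911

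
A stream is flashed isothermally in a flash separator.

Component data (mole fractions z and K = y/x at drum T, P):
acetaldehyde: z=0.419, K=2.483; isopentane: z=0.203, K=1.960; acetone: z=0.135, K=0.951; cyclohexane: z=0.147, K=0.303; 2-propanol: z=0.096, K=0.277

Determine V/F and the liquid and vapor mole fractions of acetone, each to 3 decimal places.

V/F = 0.790, x_acetone = 0.140, y_acetone = 0.134

Material balance + equilibrium reduce to Σ zᵢ(Kᵢ−1)/(1+V/F(Kᵢ−1)) = 0.
g(0) = ΣzᵢKᵢ − 1 = 0.638 and g(1) = 1 − Σzᵢ/Kᵢ = -0.246, so a root lies in (0, 1).
Newton iteration, V/F⁰ = 0.63:
  V/F = 0.630: g = 0.1257, g' = -0.716 → V/F = 0.806
  V/F = 0.806: g = -0.0138, g' = -0.911 → V/F = 0.790
Converged at V/F = 0.790.
Compositions from xᵢ = zᵢ/(1+V/F(Kᵢ−1)), yᵢ = Kᵢxᵢ:
  acetaldehyde: x = 0.193, y = 0.479
  isopentane: x = 0.115, y = 0.226
  acetone: x = 0.140, y = 0.134
  cyclohexane: x = 0.327, y = 0.099
  2-propanol: x = 0.224, y = 0.062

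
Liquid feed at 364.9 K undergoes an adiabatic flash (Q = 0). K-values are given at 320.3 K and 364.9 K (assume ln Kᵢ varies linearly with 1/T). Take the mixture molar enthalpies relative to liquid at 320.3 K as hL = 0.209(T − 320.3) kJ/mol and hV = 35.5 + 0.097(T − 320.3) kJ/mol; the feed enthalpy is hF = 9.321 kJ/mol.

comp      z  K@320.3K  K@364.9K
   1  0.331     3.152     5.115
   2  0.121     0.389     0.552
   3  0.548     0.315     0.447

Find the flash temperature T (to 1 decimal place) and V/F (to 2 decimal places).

T = 326.7 K, V/F = 0.23

Adiabatic flash: solve Rachford–Rice at each trial T, then check hF = ψ·hV(T) + (1−ψ)·hL(T).
  T = 320.3 K: K = (3.152, 0.389, 0.315), RR gives ψ = 0.182, H_out = 6.456 kJ/mol
  T = 364.9 K: K = (5.115, 0.552, 0.447), RR gives ψ = 0.456, H_out = 23.237 kJ/mol
  T = 342.6 K: K = (4.079, 0.469, 0.380), RR gives ψ = 0.330, H_out = 15.552 kJ/mol
  T = 331.5 K: K = (3.603, 0.429, 0.347), RR gives ψ = 0.261, H_out = 11.292 kJ/mol
  T = 325.9 K: K = (3.374, 0.409, 0.331), RR gives ψ = 0.223, H_out = 8.958 kJ/mol
  T = 328.7 K: K = (3.488, 0.419, 0.339), RR gives ψ = 0.243, H_out = 10.144 kJ/mol
  T = 327.3 K: K = (3.431, 0.414, 0.335), RR gives ψ = 0.233, H_out = 9.556 kJ/mol
Linear interpolation between T = 325.9 (H_out = 8.958) and T = 327.3 (H_out = 9.556) on hF = 9.321 gives T ≈ 326.7 K, at which ψ = 0.23.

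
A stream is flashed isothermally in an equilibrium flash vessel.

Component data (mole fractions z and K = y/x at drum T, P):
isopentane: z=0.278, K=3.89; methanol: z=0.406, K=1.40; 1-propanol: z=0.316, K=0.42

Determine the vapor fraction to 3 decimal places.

ψ = 0.838

Material balance + equilibrium reduce to Σ zᵢ(Kᵢ−1)/(1+ψ(Kᵢ−1)) = 0.
Feasibility: ΣzᵢKᵢ = 1.783, Σzᵢ/Kᵢ = 1.114 — both > 1, two phases present.
Iterate (Newton) starting at ψ = 0.55:
  ψ = 0.550: g = 0.1742, g' = -0.619 → ψ = 0.831
  ψ = 0.831: g = 0.0040, g' = -0.634 → ψ = 0.838
Converged at ψ = 0.838.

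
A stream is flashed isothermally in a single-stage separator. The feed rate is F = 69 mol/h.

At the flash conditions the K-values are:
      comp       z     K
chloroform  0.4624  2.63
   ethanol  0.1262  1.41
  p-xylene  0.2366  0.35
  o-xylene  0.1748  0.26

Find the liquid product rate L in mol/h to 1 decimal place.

Rachford–Rice: g(ψ) = Σ zᵢ(Kᵢ−1)/(1+ψ(Kᵢ−1)) = 0.
Check two-phase: ΣzᵢKᵢ = 1.5223 > 1 and Σzᵢ/Kᵢ = 1.6136 > 1, so g(0) = 0.5223 > 0 and g(1) = -0.6136 < 0.
Newton–Raphson from ψ = 0.37:
  ψ = 0.3700: g = 0.13448, g' = -0.8488 → ψ = 0.5284
  ψ = 0.5284: g = 0.00080, g' = -0.8590 → ψ = 0.5294
Converged at ψ = 0.5294.
Then V = ψ·F = 0.5294·69 = 36.5 mol/h and L = F − V = 32.5 mol/h.

L = 32.5 mol/h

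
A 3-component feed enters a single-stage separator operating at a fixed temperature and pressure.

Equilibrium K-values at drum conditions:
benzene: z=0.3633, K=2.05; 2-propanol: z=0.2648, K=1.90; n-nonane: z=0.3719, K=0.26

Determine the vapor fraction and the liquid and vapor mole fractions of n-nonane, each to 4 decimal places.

Rachford–Rice: g(ψ) = Σ zᵢ(Kᵢ−1)/(1+ψ(Kᵢ−1)) = 0.
g(0) = ΣzᵢKᵢ − 1 = 0.3446 and g(1) = 1 − Σzᵢ/Kᵢ = -0.7470, so a root lies in (0, 1).
Newton iteration, ψ⁰ = 0.4:
  ψ = 0.4000: g = 0.05296, g' = -0.7255 → ψ = 0.4730
  ψ = 0.4730: g = -0.00136, g' = -0.7664 → ψ = 0.4712
Converged at ψ = 0.4712.
Compositions from xᵢ = zᵢ/(1+ψ(Kᵢ−1)), yᵢ = Kᵢxᵢ:
  benzene: x = 0.2430, y = 0.4982
  2-propanol: x = 0.1859, y = 0.3533
  n-nonane: x = 0.5710, y = 0.1485

ψ = 0.4712, x_n-nonane = 0.5710, y_n-nonane = 0.1485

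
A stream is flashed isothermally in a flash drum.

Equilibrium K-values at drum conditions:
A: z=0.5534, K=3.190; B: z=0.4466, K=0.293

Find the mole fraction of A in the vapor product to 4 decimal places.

Material balance + equilibrium reduce to Σ zᵢ(Kᵢ−1)/(1+ψ(Kᵢ−1)) = 0.
g(0) = ΣzᵢKᵢ − 1 = 0.8962 and g(1) = 1 − Σzᵢ/Kᵢ = -0.6977, so a root lies in (0, 1).
Binary case is linear: z₁(K₁−1)(1+ψ(K₂−1)) + z₂(K₂−1)(1+ψ(K₁−1)) = 0
⇒ ψ = [z₁(K₁−1)+z₂(K₂−1)] / [−(K₁−1)(K₂−1)] = 0.89620/1.54833 = 0.5788
Compositions from xᵢ = zᵢ/(1+ψ(Kᵢ−1)), yᵢ = Kᵢxᵢ:
  A: x = 0.2440, y = 0.7785
  B: x = 0.7560, y = 0.2215

y_A = 0.7785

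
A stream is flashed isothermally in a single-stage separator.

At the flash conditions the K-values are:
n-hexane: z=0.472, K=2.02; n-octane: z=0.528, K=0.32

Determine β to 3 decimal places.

β = 0.176

Let β = V/F and solve Σ zᵢ(Kᵢ−1)/(1+β(Kᵢ−1)) = 0.
Feasibility: ΣzᵢKᵢ = 1.122, Σzᵢ/Kᵢ = 1.884 — both > 1, two phases present.
Binary case is linear: z₁(K₁−1)(1+β(K₂−1)) + z₂(K₂−1)(1+β(K₁−1)) = 0
⇒ β = [z₁(K₁−1)+z₂(K₂−1)] / [−(K₁−1)(K₂−1)] = 0.1224/0.6936 = 0.176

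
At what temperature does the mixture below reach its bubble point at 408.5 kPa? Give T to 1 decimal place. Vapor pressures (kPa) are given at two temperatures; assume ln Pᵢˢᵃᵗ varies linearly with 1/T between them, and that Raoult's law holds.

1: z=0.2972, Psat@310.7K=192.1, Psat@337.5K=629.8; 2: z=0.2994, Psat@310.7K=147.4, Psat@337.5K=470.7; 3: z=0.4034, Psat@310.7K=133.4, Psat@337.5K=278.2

Bubble-point temperature: ΣzᵢPᵢˢᵃᵗ(T) = P. Interpolate ln Pᵢˢᵃᵗ = aᵢ + bᵢ/T.
  T = 310.7 K: ΣzᵢPᵢˢᵃᵗ = 155.04 kPa
  T = 337.5 K: ΣzᵢPᵢˢᵃᵗ = 440.33 kPa
  T = 324.1 K: ΣzᵢPᵢˢᵃᵗ = 265.62 kPa
  T = 330.8 K: ΣzᵢPᵢˢᵃᵗ = 343.37 kPa
  T = 334.1 K: ΣzᵢPᵢˢᵃᵗ = 388.50 kPa
  T = 335.8 K: ΣzᵢPᵢˢᵃᵗ = 413.71 kPa
  T = 335.0 K: ΣzᵢPᵢˢᵃᵗ = 401.67 kPa
Interpolating between 335.0 K and 335.8 K gives T ≈ 335.5 K.

T = 335.5 K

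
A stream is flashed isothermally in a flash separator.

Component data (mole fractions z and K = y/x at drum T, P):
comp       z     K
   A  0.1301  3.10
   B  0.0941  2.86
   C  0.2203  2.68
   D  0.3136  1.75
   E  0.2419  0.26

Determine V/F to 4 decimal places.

Newton–Raphson from V/F = 0.49:
  V/F = 0.4900: g = 0.32037, g' = -0.8359 → V/F = 0.8733
  V/F = 0.8733: g = -0.05074, g' = -1.3436 → V/F = 0.8355
  V/F = 0.8355: g = -0.00266, g' = -1.2089 → V/F = 0.8333
Converged at V/F = 0.8333.

V/F = 0.8333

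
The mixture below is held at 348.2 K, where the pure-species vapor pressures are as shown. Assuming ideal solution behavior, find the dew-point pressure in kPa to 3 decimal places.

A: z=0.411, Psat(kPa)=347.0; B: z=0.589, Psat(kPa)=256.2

Pdew = 287.074 kPa

At the dew point ψ → 1, so Σzᵢ/Kᵢ = 1 with Kᵢ = Pᵢˢᵃᵗ/P ⇒ 1/P = Σzᵢ/Pᵢˢᵃᵗ.
1/P = 0.411/347.0 + 0.589/256.2 = 0.003483 ⇒ P = 287.074 kPa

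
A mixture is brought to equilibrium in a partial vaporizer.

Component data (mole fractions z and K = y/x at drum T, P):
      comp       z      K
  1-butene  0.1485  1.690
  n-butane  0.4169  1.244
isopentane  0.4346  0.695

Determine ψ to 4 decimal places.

Rachford–Rice: g(ψ) = Σ zᵢ(Kᵢ−1)/(1+ψ(Kᵢ−1)) = 0.
Check two-phase: ΣzᵢKᵢ = 1.0716 > 1 and Σzᵢ/Kᵢ = 1.0483 > 1, so g(0) = 0.0716 > 0 and g(1) = -0.0483 < 0.
Newton iteration, ψ⁰ = 0.5:
  ψ = 0.5000: g = 0.01044, g' = -0.1151 → ψ = 0.5907
  ψ = 0.5907: g = 0.00002, g' = -0.1148 → ψ = 0.5909
Converged at ψ = 0.5909.

ψ = 0.5909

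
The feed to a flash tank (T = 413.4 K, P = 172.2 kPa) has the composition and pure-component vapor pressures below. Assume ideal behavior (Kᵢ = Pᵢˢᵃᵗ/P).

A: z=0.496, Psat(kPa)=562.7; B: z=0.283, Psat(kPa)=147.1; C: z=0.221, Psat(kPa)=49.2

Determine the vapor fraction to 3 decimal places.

Raoult's law: Kᵢ = Pᵢˢᵃᵗ/P = Pᵢˢᵃᵗ/172.2.
  K_A = 562.7/172.2 = 3.26771, K_B = 147.1/172.2 = 0.85424, K_C = 49.2/172.2 = 0.28571
Material balance + equilibrium reduce to Σ zᵢ(Kᵢ−1)/(1+ψ(Kᵢ−1)) = 0.
Check two-phase: ΣzᵢKᵢ = 1.926 > 1 and Σzᵢ/Kᵢ = 1.257 > 1, so g(0) = 0.926 > 0 and g(1) = -0.257 < 0.
Newton–Raphson from ψ = 0.5:
  ψ = 0.500: g = 0.2371, g' = -0.840 → ψ = 0.782
  ψ = 0.782: g = 0.0012, g' = -0.918 → ψ = 0.784
Converged at ψ = 0.784.

ψ = 0.784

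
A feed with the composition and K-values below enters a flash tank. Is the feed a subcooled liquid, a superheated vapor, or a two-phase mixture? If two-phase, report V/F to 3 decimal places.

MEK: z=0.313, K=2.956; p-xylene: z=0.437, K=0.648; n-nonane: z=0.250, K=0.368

two-phase, V/F = 0.328

ΣzᵢKᵢ = 1.300; Σzᵢ/Kᵢ = 1.460.
Both exceed 1, so a two-phase solution exists.
Rachford–Rice: g(ψ) = Σ zᵢ(Kᵢ−1)/(1+ψ(Kᵢ−1)) = 0.
Newton iteration, ψ⁰ = 0.37:
  ψ = 0.370: g = -0.0279, g' = -0.645 → ψ = 0.327
  ψ = 0.327: g = 0.0006, g' = -0.673 → ψ = 0.328
Converged at ψ = 0.328.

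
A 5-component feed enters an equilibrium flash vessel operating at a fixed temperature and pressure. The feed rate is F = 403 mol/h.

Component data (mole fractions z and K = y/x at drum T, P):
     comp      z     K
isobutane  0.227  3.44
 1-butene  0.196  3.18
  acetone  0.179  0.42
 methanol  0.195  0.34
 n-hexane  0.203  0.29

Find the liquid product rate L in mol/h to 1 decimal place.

Rachford–Rice: g(β) = Σ zᵢ(Kᵢ−1)/(1+β(Kᵢ−1)) = 0.
g(0) = ΣzᵢKᵢ − 1 = 0.605 and g(1) = 1 − Σzᵢ/Kᵢ = -0.827, so a root lies in (0, 1).
Newton iteration, β⁰ = 0.5:
  β = 0.500: g = -0.1078, g' = -1.042 → β = 0.397
Converged at β = 0.397.
Then V = β·F = 0.3974·403 = 160.1 mol/h and L = F − V = 242.9 mol/h.

L = 242.9 mol/h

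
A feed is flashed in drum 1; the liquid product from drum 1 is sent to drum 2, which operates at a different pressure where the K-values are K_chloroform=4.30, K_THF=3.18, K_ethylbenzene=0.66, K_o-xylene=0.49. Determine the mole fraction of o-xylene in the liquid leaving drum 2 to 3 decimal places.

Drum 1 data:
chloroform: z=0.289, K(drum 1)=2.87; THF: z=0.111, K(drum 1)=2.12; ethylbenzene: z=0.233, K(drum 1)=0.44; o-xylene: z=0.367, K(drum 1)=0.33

x_o-xylene (drum 2) = 0.552

Drum 1:
Rachford–Rice: g(ψ₁) = Σ zᵢ(Kᵢ−1)/(1+ψ₁(Kᵢ−1)) = 0.
g(0) = ΣzᵢKᵢ − 1 = 0.288 and g(1) = 1 − Σzᵢ/Kᵢ = -0.795, so a root lies in (0, 1).
Newton iteration, ψ₁⁰ = 0.5:
  ψ₁ = 0.500: g = -0.1920, g' = -0.841 → ψ₁ = 0.272
  ψ₁ = 0.272: g = -0.0007, g' = -0.874 → ψ₁ = 0.271
Converged at ψ₁ = 0.271.
Drum-1 compositions:
  chloroform: x = 0.192, y = 0.551
  THF: x = 0.085, y = 0.181
  ethylbenzene: x = 0.275, y = 0.121
  o-xylene: x = 0.448, y = 0.148
Drum-2 feed = drum-1 liquid: z₂ = (0.1919, 0.0852, 0.2746, 0.4483).
Drum 2:
Newton iteration, ψ₂⁰ = 0.5:
  ψ₂ = 0.500: g = -0.0916, g' = -0.646 → ψ₂ = 0.358
  ψ₂ = 0.358: g = 0.0083, g' = -0.782 → ψ₂ = 0.369
Converged at ψ₂ = 0.369.
  chloroform: x = 0.087, y = 0.372
  THF: x = 0.047, y = 0.150
  ethylbenzene: x = 0.314, y = 0.207
  o-xylene: x = 0.552, y = 0.271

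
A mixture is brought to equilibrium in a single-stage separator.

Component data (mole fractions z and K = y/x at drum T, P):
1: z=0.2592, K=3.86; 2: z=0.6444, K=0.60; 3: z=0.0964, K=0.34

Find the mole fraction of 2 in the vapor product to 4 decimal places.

Newton iteration, V/F⁰ = 0.53:
  V/F = 0.5300: g = -0.13030, g' = -0.6003 → V/F = 0.3130
  V/F = 0.3130: g = 0.01634, g' = -0.7918 → V/F = 0.3336
  V/F = 0.3336: g = 0.00032, g' = -0.7616 → V/F = 0.3340
Converged at V/F = 0.3340.
Compositions from xᵢ = zᵢ/(1+V/F(Kᵢ−1)), yᵢ = Kᵢxᵢ:
  1: x = 0.1326, y = 0.5117
  2: x = 0.7438, y = 0.4463
  3: x = 0.1237, y = 0.0420

y_2 = 0.4463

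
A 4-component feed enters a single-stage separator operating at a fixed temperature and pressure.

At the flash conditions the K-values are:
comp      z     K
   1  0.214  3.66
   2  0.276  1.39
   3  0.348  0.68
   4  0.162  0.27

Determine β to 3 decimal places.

Let β = V/F and solve Σ zᵢ(Kᵢ−1)/(1+β(Kᵢ−1)) = 0.
Feasibility: ΣzᵢKᵢ = 1.447, Σzᵢ/Kᵢ = 1.369 — both > 1, two phases present.
Newton–Raphson from β = 0.42:
  β = 0.420: g = 0.0622, g' = -0.596 → β = 0.524
  β = 0.524: g = 0.0017, g' = -0.571 → β = 0.527
Converged at β = 0.527.

β = 0.527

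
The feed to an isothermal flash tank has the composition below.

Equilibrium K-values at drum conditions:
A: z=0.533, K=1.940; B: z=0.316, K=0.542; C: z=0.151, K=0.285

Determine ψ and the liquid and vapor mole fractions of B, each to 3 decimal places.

Let ψ = V/F and solve Σ zᵢ(Kᵢ−1)/(1+ψ(Kᵢ−1)) = 0.
Feasibility: ΣzᵢKᵢ = 1.248, Σzᵢ/Kᵢ = 1.388 — both > 1, two phases present.
Iterate (Newton) starting at ψ = 0.5:
  ψ = 0.500: g = -0.0149, g' = -0.516 → ψ = 0.471
Converged at ψ = 0.471.
Compositions from xᵢ = zᵢ/(1+ψ(Kᵢ−1)), yᵢ = Kᵢxᵢ:
  A: x = 0.369, y = 0.717
  B: x = 0.403, y = 0.218
  C: x = 0.228, y = 0.065

ψ = 0.471, x_B = 0.403, y_B = 0.218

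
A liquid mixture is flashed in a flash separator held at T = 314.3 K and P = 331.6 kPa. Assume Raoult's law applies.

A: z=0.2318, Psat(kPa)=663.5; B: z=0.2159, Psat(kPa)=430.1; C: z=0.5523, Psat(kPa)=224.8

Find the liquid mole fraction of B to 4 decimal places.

Raoult's law: Kᵢ = Pᵢˢᵃᵗ/P = Pᵢˢᵃᵗ/331.6.
  K_A = 663.5/331.6 = 2.000905, K_B = 430.1/331.6 = 1.297045, K_C = 224.8/331.6 = 0.677925
Material balance + equilibrium reduce to Σ zᵢ(Kᵢ−1)/(1+V/F(Kᵢ−1)) = 0.
g(0) = ΣzᵢKᵢ − 1 = 0.1183 and g(1) = 1 − Σzᵢ/Kᵢ = -0.0970, so a root lies in (0, 1).
Newton iteration, V/F⁰ = 0.67:
  V/F = 0.6700: g = -0.03446, g' = -0.1896 → V/F = 0.4882
  V/F = 0.4882: g = 0.00079, g' = -0.2000 → V/F = 0.4922
Converged at V/F = 0.4922.
Compositions from xᵢ = zᵢ/(1+V/F(Kᵢ−1)), yᵢ = Kᵢxᵢ:
  A: x = 0.1553, y = 0.3107
  B: x = 0.1884, y = 0.2443
  C: x = 0.6563, y = 0.4449

x_B = 0.1884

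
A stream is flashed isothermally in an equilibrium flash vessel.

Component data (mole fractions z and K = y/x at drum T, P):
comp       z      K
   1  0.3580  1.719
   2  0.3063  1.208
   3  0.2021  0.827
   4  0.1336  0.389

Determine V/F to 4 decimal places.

Rachford–Rice: g(V/F) = Σ zᵢ(Kᵢ−1)/(1+V/F(Kᵢ−1)) = 0.
Check two-phase: ΣzᵢKᵢ = 1.2045 > 1 and Σzᵢ/Kᵢ = 1.0496 > 1, so g(0) = 0.2045 > 0 and g(1) = -0.0496 < 0.
Iterate (Newton) starting at V/F = 0.3:
  V/F = 0.3000: g = 0.13487, g' = -0.2185 → V/F = 0.9173
  V/F = 0.9173: g = -0.01869, g' = -0.3433 → V/F = 0.8629
  V/F = 0.8629: g = -0.00090, g' = -0.3115 → V/F = 0.8600
Converged at V/F = 0.8600.

V/F = 0.8600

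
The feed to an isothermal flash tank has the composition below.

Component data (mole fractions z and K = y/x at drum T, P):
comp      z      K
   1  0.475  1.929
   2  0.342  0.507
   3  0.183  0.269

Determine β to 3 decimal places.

Newton iteration, β⁰ = 0.5:
  β = 0.500: g = -0.1333, g' = -0.580 → β = 0.270
  β = 0.270: g = -0.0086, g' = -0.524 → β = 0.254
Converged at β = 0.254.

β = 0.254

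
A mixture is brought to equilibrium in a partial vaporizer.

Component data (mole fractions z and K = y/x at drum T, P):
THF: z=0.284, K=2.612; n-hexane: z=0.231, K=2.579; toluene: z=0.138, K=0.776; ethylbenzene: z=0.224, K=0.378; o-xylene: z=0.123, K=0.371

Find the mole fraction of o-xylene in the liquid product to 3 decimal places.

Rachford–Rice: g(ψ) = Σ zᵢ(Kᵢ−1)/(1+ψ(Kᵢ−1)) = 0.
Feasibility: ΣzᵢKᵢ = 1.575, Σzᵢ/Kᵢ = 1.300 — both > 1, two phases present.
Newton iteration, ψ⁰ = 0.56:
  ψ = 0.560: g = 0.0656, g' = -0.695 → ψ = 0.654
Converged at ψ = 0.654.
Compositions from xᵢ = zᵢ/(1+ψ(Kᵢ−1)), yᵢ = Kᵢxᵢ:
  THF: x = 0.138, y = 0.361
  n-hexane: x = 0.114, y = 0.293
  toluene: x = 0.162, y = 0.125
  ethylbenzene: x = 0.377, y = 0.143
  o-xylene: x = 0.209, y = 0.077

x_o-xylene = 0.209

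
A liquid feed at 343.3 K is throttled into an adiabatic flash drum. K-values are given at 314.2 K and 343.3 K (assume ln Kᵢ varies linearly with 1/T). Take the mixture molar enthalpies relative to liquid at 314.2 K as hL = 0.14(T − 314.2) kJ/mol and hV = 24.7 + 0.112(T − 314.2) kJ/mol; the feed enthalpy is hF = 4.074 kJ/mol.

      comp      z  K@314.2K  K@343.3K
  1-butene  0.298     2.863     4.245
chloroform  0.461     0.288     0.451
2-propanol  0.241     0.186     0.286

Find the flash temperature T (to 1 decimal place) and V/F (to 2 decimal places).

Adiabatic flash: solve Rachford–Rice at each trial T, then check hF = ψ·hV(T) + (1−ψ)·hL(T).
  T = 314.2 K: K = (2.863, 0.288, 0.186), RR gives ψ = 0.022, H_out = 0.545 kJ/mol
  T = 343.3 K: K = (4.245, 0.451, 0.286), RR gives ψ = 0.274, H_out = 10.620 kJ/mol
  T = 328.8 K: K = (3.519, 0.364, 0.233), RR gives ψ = 0.159, H_out = 5.897 kJ/mol
  T = 321.5 K: K = (3.182, 0.325, 0.209), RR gives ψ = 0.095, H_out = 3.344 kJ/mol
  T = 325.1 K: K = (3.346, 0.344, 0.221), RR gives ψ = 0.127, H_out = 4.626 kJ/mol
  T = 323.3 K: K = (3.263, 0.334, 0.215), RR gives ψ = 0.111, H_out = 3.991 kJ/mol
Linear interpolation between T = 323.3 (H_out = 3.991) and T = 325.1 (H_out = 4.626) on hF = 4.074 gives T ≈ 323.5 K, at which ψ = 0.11.

T = 323.5 K, V/F = 0.11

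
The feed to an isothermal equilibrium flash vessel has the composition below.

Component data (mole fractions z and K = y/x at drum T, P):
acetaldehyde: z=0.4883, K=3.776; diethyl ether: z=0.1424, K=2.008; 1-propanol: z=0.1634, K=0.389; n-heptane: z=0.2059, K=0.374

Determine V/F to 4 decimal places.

Newton–Raphson from V/F = 0.37:
  V/F = 0.3700: g = 0.47649, g' = -1.2310 → V/F = 0.7571
  V/F = 0.7571: g = 0.08766, g' = -0.9404 → V/F = 0.8503
  V/F = 0.8503: g = -0.00270, g' = -1.0083 → V/F = 0.8476
Converged at V/F = 0.8476.

V/F = 0.8476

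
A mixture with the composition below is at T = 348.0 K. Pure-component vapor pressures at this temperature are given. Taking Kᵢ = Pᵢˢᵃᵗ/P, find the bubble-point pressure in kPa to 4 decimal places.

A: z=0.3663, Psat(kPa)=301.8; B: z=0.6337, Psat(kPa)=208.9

Pbub = 242.9293 kPa

At the bubble point ψ → 0, so ΣzᵢKᵢ = 1 with Kᵢ = Pᵢˢᵃᵗ/P ⇒ P = ΣzᵢPᵢˢᵃᵗ.
P = 0.3663·301.8 + 0.6337·208.9 = 242.9293 kPa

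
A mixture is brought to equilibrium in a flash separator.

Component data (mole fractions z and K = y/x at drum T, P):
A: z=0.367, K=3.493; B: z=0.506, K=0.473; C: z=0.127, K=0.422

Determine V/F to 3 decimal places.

V/F = 0.429

Iterate (Newton) starting at V/F = 0.37:
  V/F = 0.370: g = 0.0513, g' = -0.903 → V/F = 0.427
  V/F = 0.427: g = 0.0018, g' = -0.844 → V/F = 0.429
Converged at V/F = 0.429.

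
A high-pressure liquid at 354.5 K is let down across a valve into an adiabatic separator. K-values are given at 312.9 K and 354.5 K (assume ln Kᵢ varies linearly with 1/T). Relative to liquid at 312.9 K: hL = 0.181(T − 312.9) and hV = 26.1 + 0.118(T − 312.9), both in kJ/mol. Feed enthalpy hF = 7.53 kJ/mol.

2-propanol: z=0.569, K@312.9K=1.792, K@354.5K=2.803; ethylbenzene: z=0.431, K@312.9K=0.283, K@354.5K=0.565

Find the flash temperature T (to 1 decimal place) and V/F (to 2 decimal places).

Adiabatic flash: solve Rachford–Rice at each trial T, then check hF = ψ·hV(T) + (1−ψ)·hL(T).
  T = 312.9 K: K = (1.792, 0.283), RR gives ψ = 0.249, H_out = 6.509 kJ/mol
  T = 354.5 K: K = (2.803, 0.565), RR gives ψ = 1.000, H_out = 31.009 kJ/mol
  T = 333.7 K: K = (2.273, 0.409), RR gives ψ = 0.623, H_out = 19.219 kJ/mol
  T = 323.3 K: K = (2.026, 0.342), RR gives ψ = 0.445, H_out = 13.197 kJ/mol
  T = 318.1 K: K = (1.907, 0.312), RR gives ψ = 0.351, H_out = 10.000 kJ/mol
  T = 315.5 K: K = (1.849, 0.297), RR gives ψ = 0.302, H_out = 8.302 kJ/mol
  T = 314.2 K: K = (1.820, 0.290), RR gives ψ = 0.276, H_out = 7.419 kJ/mol
Linear interpolation between T = 314.2 (H_out = 7.419) and T = 315.5 (H_out = 8.302) on hF = 7.53 gives T ≈ 314.4 K, at which ψ = 0.28.

T = 314.4 K, V/F = 0.28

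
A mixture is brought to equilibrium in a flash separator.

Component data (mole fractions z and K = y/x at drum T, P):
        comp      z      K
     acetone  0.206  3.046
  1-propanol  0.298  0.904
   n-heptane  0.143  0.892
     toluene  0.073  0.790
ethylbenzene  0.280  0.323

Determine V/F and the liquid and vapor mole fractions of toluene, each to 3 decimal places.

Rachford–Rice: g(V/F) = Σ zᵢ(Kᵢ−1)/(1+V/F(Kᵢ−1)) = 0.
Check two-phase: ΣzᵢKᵢ = 1.173 > 1 and Σzᵢ/Kᵢ = 1.517 > 1, so g(0) = 0.173 > 0 and g(1) = -0.517 < 0.
Iterate (Newton) starting at V/F = 0.5:
  V/F = 0.500: g = -0.1417, g' = -0.513 → V/F = 0.224
  V/F = 0.224: g = 0.0046, g' = -0.592 → V/F = 0.231
  V/F = 0.231: g = 0.0000, g' = -0.586 → V/F = 0.232
Converged at V/F = 0.232.
Compositions from xᵢ = zᵢ/(1+V/F(Kᵢ−1)), yᵢ = Kᵢxᵢ:
  acetone: x = 0.140, y = 0.426
  1-propanol: x = 0.305, y = 0.276
  n-heptane: x = 0.147, y = 0.131
  toluene: x = 0.077, y = 0.061
  ethylbenzene: x = 0.332, y = 0.107

V/F = 0.232, x_toluene = 0.077, y_toluene = 0.061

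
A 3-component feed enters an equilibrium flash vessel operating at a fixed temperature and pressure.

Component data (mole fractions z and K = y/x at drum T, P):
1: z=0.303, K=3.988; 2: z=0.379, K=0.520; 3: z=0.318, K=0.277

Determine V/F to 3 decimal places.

V/F = 0.275

Newton–Raphson from V/F = 0.5:
  V/F = 0.500: g = -0.2364, g' = -0.994 → V/F = 0.262
  V/F = 0.262: g = 0.0160, g' = -1.218 → V/F = 0.275
Converged at V/F = 0.275.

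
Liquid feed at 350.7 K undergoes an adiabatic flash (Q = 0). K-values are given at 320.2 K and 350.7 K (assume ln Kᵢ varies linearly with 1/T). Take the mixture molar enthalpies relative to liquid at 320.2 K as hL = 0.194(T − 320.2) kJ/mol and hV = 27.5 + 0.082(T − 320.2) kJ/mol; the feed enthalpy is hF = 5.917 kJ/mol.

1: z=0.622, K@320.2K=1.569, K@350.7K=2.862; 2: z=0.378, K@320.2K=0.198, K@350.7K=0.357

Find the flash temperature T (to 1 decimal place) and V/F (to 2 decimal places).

Adiabatic flash: solve Rachford–Rice at each trial T, then check hF = ψ·hV(T) + (1−ψ)·hL(T).
  T = 320.2 K: K = (1.569, 0.198), RR gives ψ = 0.111, H_out = 3.059 kJ/mol
  T = 350.7 K: K = (2.862, 0.357), RR gives ψ = 0.764, H_out = 24.325 kJ/mol
  T = 335.4 K: K = (2.146, 0.269), RR gives ψ = 0.521, H_out = 16.397 kJ/mol
  T = 327.8 K: K = (1.842, 0.232), RR gives ψ = 0.360, H_out = 11.081 kJ/mol
  T = 324.0 K: K = (1.701, 0.214), RR gives ψ = 0.253, H_out = 7.584 kJ/mol
  T = 322.1 K: K = (1.634, 0.206), RR gives ψ = 0.188, H_out = 5.485 kJ/mol
Linear interpolation between T = 322.1 (H_out = 5.485) and T = 324.0 (H_out = 7.584) on hF = 5.917 gives T ≈ 322.5 K, at which ψ = 0.20.

T = 322.5 K, V/F = 0.20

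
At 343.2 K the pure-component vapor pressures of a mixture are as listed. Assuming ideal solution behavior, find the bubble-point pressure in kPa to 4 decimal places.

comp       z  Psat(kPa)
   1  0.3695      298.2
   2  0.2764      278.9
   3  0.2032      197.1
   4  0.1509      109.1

Pbub = 243.7868 kPa

At the bubble point ψ → 0, so ΣzᵢKᵢ = 1 with Kᵢ = Pᵢˢᵃᵗ/P ⇒ P = ΣzᵢPᵢˢᵃᵗ.
P = 0.3695·298.2 + 0.2764·278.9 + 0.2032·197.1 + 0.1509·109.1 = 243.7868 kPa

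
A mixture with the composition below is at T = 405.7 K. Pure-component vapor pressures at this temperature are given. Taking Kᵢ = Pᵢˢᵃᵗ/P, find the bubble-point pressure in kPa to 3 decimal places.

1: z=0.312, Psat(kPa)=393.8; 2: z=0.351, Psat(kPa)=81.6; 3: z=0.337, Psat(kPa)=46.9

At the bubble point ψ → 0, so ΣzᵢKᵢ = 1 with Kᵢ = Pᵢˢᵃᵗ/P ⇒ P = ΣzᵢPᵢˢᵃᵗ.
P = 0.312·393.8 + 0.351·81.6 + 0.337·46.9 = 167.312 kPa

Pbub = 167.312 kPa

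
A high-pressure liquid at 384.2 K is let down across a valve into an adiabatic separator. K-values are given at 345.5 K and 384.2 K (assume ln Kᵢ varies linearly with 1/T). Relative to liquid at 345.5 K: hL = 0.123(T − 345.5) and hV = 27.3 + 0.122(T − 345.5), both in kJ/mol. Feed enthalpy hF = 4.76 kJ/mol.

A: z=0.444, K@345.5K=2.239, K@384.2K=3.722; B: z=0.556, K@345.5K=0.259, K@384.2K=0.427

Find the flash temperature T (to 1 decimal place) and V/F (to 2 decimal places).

Adiabatic flash: solve Rachford–Rice at each trial T, then check hF = ψ·hV(T) + (1−ψ)·hL(T).
  T = 345.5 K: K = (2.239, 0.259), RR gives ψ = 0.150, H_out = 4.107 kJ/mol
  T = 384.2 K: K = (3.722, 0.427), RR gives ψ = 0.571, H_out = 20.316 kJ/mol
  T = 364.9 K: K = (2.928, 0.337), RR gives ψ = 0.381, H_out = 12.794 kJ/mol
  T = 355.2 K: K = (2.570, 0.297), RR gives ψ = 0.277, H_out = 8.753 kJ/mol
  T = 350.4 K: K = (2.403, 0.278), RR gives ψ = 0.218, H_out = 6.560 kJ/mol
  T = 347.9 K: K = (2.318, 0.268), RR gives ψ = 0.185, H_out = 5.340 kJ/mol
Linear interpolation between T = 345.5 (H_out = 4.107) and T = 347.9 (H_out = 5.340) on hF = 4.76 gives T ≈ 346.8 K, at which ψ = 0.17.

T = 346.8 K, V/F = 0.17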